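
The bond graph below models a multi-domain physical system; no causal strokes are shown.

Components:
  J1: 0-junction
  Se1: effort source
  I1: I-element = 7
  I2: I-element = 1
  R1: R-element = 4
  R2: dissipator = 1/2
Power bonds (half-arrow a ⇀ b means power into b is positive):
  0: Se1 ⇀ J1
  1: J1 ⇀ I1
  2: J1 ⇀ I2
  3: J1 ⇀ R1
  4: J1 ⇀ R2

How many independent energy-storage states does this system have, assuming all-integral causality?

bond 0 →J1  (source Se1 imposes e)
bond 1 →I1  (J1 effort already set via bond 0)
bond 2 →I2  (J1 effort already set via bond 0)
bond 3 →R1  (J1: bond 0 brought effort, rest push out)
bond 4 →R2  (common-e at J1 fixed by 0)

2  (I1, I2 all integral)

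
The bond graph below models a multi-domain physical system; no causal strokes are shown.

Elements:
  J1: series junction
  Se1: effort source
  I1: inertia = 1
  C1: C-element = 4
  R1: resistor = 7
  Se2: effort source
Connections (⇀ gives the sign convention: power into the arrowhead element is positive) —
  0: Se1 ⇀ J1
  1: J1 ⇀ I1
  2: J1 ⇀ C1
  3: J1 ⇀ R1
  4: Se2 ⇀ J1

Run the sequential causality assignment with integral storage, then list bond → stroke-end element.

b0 →J1
b1 →I1
b2 →J1
b3 →J1
b4 →J1

β0 |J1  (Se1: effort source, stroke at far end)
β4 |J1  (Se2: effort source, stroke at far end)
β1 |I1  (I1 outputs flow p/I1)
β2 |J1  (common-f at J1 fixed by 1)
β3 |J1  (J1: bond 1 brought flow, rest push out)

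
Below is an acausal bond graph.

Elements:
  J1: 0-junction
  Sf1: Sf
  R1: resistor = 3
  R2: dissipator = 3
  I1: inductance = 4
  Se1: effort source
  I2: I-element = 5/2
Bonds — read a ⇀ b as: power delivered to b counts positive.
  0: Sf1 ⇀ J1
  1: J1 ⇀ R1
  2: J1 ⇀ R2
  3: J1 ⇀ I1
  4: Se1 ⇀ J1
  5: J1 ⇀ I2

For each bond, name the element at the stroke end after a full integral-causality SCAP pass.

b0 →Sf1  (Sf1: flow source, stroke at near end)
b4 →J1  (Se1 (Se) sets effort on bond)
b1 →R1  (0-jn J1 has e-setter on 4)
b2 →R2  (common-e at J1 fixed by 4)
b3 →I1  (J1: bond 4 brought effort, rest push out)
b5 →I2  (J1 effort already set via bond 4)

b0 stroke at Sf1
b1 stroke at R1
b2 stroke at R2
b3 stroke at I1
b4 stroke at J1
b5 stroke at I2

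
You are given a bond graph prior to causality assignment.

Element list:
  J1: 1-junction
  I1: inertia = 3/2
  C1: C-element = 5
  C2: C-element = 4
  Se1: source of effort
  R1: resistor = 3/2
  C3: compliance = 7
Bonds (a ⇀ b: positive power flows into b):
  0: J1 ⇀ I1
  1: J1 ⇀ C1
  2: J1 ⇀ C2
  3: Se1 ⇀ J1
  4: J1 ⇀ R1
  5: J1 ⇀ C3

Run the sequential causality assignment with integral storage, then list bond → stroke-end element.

#3 |J1  (Se1: effort source, stroke at far end)
#0 |I1  (I1: I, integral causality)
#1 |J1  (J1: bond 0 brought flow, rest push out)
#2 |J1  (common-f at J1 fixed by 0)
#4 |J1  (J1: bond 0 brought flow, rest push out)
#5 |J1  (J1: bond 0 brought flow, rest push out)

β0 |I1
β1 |J1
β2 |J1
β3 |J1
β4 |J1
β5 |J1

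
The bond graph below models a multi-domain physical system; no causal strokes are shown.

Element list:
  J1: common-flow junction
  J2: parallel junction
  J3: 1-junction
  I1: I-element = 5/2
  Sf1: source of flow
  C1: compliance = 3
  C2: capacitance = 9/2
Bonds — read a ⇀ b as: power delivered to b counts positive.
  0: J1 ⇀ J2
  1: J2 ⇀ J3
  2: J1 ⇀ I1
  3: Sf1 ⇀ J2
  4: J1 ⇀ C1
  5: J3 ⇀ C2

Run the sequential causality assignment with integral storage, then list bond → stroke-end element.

b0 →J1
b1 →J2
b2 →I1
b3 →Sf1
b4 →J1
b5 →J3

b3 |Sf1  (Sf1: flow source, stroke at near end)
b2 |I1  (prefer integral on I1)
b0 |J1  (1-jn J1 has f-setter on 2)
b4 |J1  (1-jn J1 has f-setter on 2)
b1 |J2  (J2: last free bond brings effort in)
b5 |J3  (common-f at J3 fixed by 1)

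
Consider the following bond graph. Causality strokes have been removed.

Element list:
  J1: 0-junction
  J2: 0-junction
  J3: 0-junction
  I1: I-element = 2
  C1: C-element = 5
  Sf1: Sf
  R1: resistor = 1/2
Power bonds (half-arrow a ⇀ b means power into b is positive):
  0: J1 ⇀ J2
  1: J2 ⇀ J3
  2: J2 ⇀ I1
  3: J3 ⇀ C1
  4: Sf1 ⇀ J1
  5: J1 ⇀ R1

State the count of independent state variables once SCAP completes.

bond 4 stroke→Sf1  (source Sf1 imposes f)
bond 2 stroke→I1  (prefer integral on I1)
bond 3 stroke→J3  (C1 outputs effort q/C1)
bond 1 stroke→J2  (0-jn J3 has e-setter on 3)
bond 0 stroke→J1  (common-e at J2 fixed by 1)
bond 5 stroke→R1  (J1 effort already set via bond 0)

2  (C1, I1 all integral)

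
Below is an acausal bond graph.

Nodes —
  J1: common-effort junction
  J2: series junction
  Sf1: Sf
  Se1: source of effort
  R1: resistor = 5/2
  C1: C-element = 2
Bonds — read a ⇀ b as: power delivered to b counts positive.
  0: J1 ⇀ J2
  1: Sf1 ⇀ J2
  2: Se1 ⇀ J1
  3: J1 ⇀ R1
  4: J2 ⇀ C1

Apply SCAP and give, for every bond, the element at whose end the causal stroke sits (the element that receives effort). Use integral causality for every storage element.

b1 →Sf1  (source Sf1 imposes f)
b2 →J1  (source Se1 imposes e)
b0 →J2  (J1 effort already set via bond 2)
b3 →R1  (J1 effort already set via bond 2)
b4 →J2  (common-f at J2 fixed by 1)

bond 0 stroke at J2
bond 1 stroke at Sf1
bond 2 stroke at J1
bond 3 stroke at R1
bond 4 stroke at J2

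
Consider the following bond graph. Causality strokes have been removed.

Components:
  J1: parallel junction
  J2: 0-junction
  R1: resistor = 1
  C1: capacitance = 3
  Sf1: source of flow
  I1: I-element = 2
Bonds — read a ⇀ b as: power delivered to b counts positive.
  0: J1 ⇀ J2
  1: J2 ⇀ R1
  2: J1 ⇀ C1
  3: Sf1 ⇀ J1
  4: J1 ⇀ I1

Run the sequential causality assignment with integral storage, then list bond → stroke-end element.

bond 3 |Sf1  (Sf1: flow source, stroke at near end)
bond 2 |J1  (prefer integral on C1)
bond 0 |J2  (0-jn J1 has e-setter on 2)
bond 4 |I1  (J1: bond 2 brought effort, rest push out)
bond 1 |R1  (J2 effort already set via bond 0)

β0 →J2
β1 →R1
β2 →J1
β3 →Sf1
β4 →I1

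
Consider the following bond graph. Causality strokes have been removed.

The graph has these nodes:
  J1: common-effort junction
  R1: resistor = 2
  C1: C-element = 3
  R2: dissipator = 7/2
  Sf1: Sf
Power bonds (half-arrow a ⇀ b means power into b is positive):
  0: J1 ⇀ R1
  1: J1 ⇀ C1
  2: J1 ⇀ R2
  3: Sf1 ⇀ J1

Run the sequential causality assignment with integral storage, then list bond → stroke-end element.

#0 stroke at R1
#1 stroke at J1
#2 stroke at R2
#3 stroke at Sf1

β3 stroke at Sf1  (Sf1 fixes flow; stroke at Sf1)
β1 stroke at J1  (C1: C, integral causality)
β0 stroke at R1  (J1: bond 1 brought effort, rest push out)
β2 stroke at R2  (J1: bond 1 brought effort, rest push out)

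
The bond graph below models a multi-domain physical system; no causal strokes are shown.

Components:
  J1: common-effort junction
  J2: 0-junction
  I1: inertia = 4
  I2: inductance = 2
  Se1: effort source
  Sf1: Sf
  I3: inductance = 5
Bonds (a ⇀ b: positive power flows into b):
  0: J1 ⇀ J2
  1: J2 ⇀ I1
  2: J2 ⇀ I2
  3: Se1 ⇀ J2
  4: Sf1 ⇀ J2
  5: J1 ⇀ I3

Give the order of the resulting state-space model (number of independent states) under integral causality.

3  (I1, I2, I3 all integral)

b3 →J2  (source Se1 imposes e)
b4 →Sf1  (Sf1: flow source, stroke at near end)
b0 →J1  (0-jn J2 has e-setter on 3)
b1 →I1  (J2 effort already set via bond 3)
b2 →I2  (J2 effort already set via bond 3)
b5 →I3  (J1: bond 0 brought effort, rest push out)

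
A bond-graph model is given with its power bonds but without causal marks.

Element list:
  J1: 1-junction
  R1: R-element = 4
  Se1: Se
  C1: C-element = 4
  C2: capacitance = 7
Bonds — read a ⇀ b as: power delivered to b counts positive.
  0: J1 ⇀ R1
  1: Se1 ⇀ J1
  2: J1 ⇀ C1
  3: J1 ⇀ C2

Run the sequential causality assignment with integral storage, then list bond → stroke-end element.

b1 stroke at J1  (Se1: effort source, stroke at far end)
b2 stroke at J1  (C1 outputs effort q/C1)
b3 stroke at J1  (C2 outputs effort q/C2)
b0 stroke at R1  (J1: last free bond brings flow in)

#0 stroke at R1
#1 stroke at J1
#2 stroke at J1
#3 stroke at J1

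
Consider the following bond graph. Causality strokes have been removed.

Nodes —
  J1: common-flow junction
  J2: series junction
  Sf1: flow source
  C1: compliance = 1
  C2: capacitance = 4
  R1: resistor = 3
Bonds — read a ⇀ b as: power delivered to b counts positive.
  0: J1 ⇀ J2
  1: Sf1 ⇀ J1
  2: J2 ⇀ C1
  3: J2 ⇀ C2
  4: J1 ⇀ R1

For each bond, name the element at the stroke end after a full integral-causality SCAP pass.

bond 0 →J1
bond 1 →Sf1
bond 2 →J2
bond 3 →J2
bond 4 →J1

β1 stroke→Sf1  (source Sf1 imposes f)
β0 stroke→J1  (1-jn J1 has f-setter on 1)
β4 stroke→J1  (1-jn J1 has f-setter on 1)
β2 stroke→J2  (common-f at J2 fixed by 0)
β3 stroke→J2  (J2: bond 0 brought flow, rest push out)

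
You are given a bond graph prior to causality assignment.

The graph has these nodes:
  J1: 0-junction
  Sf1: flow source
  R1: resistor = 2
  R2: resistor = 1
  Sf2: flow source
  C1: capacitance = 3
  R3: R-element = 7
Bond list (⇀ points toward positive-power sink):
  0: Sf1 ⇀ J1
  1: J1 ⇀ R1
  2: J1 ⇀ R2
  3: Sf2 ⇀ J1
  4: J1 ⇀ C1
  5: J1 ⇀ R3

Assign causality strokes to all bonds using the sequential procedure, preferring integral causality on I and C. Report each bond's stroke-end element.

bond 0 →Sf1
bond 1 →R1
bond 2 →R2
bond 3 →Sf2
bond 4 →J1
bond 5 →R3

b0 stroke at Sf1  (Sf1 fixes flow; stroke at Sf1)
b3 stroke at Sf2  (Sf2 fixes flow; stroke at Sf2)
b4 stroke at J1  (C1 integral (e out))
b1 stroke at R1  (J1: bond 4 brought effort, rest push out)
b2 stroke at R2  (0-jn J1 has e-setter on 4)
b5 stroke at R3  (J1: bond 4 brought effort, rest push out)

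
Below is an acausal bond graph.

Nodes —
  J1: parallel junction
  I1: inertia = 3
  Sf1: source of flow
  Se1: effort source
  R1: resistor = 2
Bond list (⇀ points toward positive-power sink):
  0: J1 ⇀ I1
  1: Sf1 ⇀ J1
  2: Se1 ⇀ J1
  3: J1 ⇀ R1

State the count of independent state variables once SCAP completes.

β1 →Sf1  (Sf1 (Sf) sets flow on bond)
β2 →J1  (Se1: effort source, stroke at far end)
β0 →I1  (J1 effort already set via bond 2)
β3 →R1  (0-jn J1 has e-setter on 2)

1  (I1 all integral)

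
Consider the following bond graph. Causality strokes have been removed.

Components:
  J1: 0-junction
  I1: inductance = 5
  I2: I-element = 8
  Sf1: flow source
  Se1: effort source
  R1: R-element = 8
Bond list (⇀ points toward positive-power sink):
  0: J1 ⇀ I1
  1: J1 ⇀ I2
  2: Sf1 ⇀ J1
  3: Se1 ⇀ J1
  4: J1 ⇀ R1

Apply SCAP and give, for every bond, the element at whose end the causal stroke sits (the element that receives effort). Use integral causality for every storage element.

b0 |I1
b1 |I2
b2 |Sf1
b3 |J1
b4 |R1

bond 2 |Sf1  (source Sf1 imposes f)
bond 3 |J1  (Se1 fixes effort; stroke away)
bond 0 |I1  (common-e at J1 fixed by 3)
bond 1 |I2  (J1: bond 3 brought effort, rest push out)
bond 4 |R1  (0-jn J1 has e-setter on 3)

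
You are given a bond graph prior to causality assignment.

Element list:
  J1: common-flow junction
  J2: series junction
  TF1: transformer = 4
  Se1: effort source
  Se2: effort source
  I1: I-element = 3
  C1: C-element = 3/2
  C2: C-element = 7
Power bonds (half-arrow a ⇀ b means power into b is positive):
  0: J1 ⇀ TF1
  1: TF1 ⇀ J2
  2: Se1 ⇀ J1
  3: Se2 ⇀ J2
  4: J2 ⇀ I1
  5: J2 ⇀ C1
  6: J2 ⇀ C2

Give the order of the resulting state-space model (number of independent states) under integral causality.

3  (C1, C2, I1 all integral)

#2 stroke→J1  (Se1 (Se) sets effort on bond)
#3 stroke→J2  (Se2 (Se) sets effort on bond)
#0 stroke→TF1  (J1: last free bond brings flow in)
#1 stroke→J2  (TF TF1: opposite of bond 0)
#4 stroke→I1  (I1 outputs flow p/I1)
#5 stroke→J2  (1-jn J2 has f-setter on 4)
#6 stroke→J2  (J2 flow already set via bond 4)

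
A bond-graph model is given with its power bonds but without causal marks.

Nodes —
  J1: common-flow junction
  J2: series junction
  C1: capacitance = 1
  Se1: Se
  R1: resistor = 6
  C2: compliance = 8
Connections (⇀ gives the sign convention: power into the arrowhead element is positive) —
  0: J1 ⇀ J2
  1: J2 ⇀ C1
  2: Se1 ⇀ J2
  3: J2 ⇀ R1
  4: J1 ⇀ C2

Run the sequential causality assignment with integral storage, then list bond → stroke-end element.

b0 →J2
b1 →J2
b2 →J2
b3 →R1
b4 →J1

b2 stroke→J2  (Se1 fixes effort; stroke away)
b1 stroke→J2  (C1 outputs effort q/C1)
b4 stroke→J1  (prefer integral on C2)
b0 stroke→J2  (only one flow-in slot at J1)
b3 stroke→R1  (closing 1-jn rule on J2)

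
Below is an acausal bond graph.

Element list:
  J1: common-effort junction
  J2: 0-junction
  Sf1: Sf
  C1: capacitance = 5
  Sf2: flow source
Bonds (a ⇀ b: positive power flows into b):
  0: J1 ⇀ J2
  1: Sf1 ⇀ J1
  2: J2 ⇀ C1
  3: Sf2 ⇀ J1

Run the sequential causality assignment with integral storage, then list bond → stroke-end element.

bond 1 stroke at Sf1  (Sf1: flow source, stroke at near end)
bond 3 stroke at Sf2  (Sf2 (Sf) sets flow on bond)
bond 0 stroke at J1  (J1: last free bond brings effort in)
bond 2 stroke at J2  (J2: last free bond brings effort in)

#0 |J1
#1 |Sf1
#2 |J2
#3 |Sf2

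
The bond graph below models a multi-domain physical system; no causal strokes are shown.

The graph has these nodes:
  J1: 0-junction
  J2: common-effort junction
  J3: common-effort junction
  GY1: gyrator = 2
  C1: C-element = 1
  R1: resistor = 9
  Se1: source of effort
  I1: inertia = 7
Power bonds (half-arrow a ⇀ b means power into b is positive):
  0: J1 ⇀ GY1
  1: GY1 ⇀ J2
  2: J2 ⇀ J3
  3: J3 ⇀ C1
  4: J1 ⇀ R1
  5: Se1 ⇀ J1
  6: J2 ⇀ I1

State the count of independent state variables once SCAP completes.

bond 5 stroke→J1  (Se1: effort source, stroke at far end)
bond 0 stroke→GY1  (J1 effort already set via bond 5)
bond 4 stroke→R1  (J1: bond 5 brought effort, rest push out)
bond 1 stroke→GY1  (GY1 both-in/both-out from 0)
bond 3 stroke→J3  (C1 integral (e out))
bond 2 stroke→J2  (J3 effort already set via bond 3)
bond 6 stroke→I1  (common-e at J2 fixed by 2)

2  (C1, I1 all integral)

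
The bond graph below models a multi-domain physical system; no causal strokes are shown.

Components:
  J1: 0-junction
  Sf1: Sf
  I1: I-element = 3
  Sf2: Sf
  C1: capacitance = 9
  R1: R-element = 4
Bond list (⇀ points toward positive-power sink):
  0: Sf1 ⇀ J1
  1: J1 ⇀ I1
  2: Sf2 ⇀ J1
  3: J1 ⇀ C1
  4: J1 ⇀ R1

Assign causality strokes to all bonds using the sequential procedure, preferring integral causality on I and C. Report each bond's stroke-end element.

β0 stroke at Sf1
β1 stroke at I1
β2 stroke at Sf2
β3 stroke at J1
β4 stroke at R1

b0 stroke→Sf1  (source Sf1 imposes f)
b2 stroke→Sf2  (Sf2 fixes flow; stroke at Sf2)
b1 stroke→I1  (prefer integral on I1)
b3 stroke→J1  (prefer integral on C1)
b4 stroke→R1  (J1 effort already set via bond 3)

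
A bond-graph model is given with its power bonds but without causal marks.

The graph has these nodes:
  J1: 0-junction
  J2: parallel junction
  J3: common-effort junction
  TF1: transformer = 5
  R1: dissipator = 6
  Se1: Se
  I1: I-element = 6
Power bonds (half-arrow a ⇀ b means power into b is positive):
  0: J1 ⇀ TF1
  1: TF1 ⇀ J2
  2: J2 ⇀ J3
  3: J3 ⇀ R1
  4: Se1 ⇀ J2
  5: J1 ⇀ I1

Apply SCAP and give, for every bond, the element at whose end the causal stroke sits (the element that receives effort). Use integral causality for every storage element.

β4 stroke at J2  (source Se1 imposes e)
β1 stroke at TF1  (common-e at J2 fixed by 4)
β2 stroke at J3  (common-e at J2 fixed by 4)
β3 stroke at R1  (J3: bond 2 brought effort, rest push out)
β0 stroke at J1  (TF1: transformer flips bond 1)
β5 stroke at I1  (0-jn J1 has e-setter on 0)

bond 0 stroke at J1
bond 1 stroke at TF1
bond 2 stroke at J3
bond 3 stroke at R1
bond 4 stroke at J2
bond 5 stroke at I1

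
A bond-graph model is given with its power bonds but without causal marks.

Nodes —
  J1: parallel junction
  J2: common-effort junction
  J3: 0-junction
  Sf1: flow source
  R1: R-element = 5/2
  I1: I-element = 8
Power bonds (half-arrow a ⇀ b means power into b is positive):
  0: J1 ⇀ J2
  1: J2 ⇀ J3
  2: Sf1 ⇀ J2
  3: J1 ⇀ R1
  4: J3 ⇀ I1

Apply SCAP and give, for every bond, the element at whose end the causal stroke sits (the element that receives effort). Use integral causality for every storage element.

bond 2 →Sf1  (Sf1: flow source, stroke at near end)
bond 4 →I1  (I1 outputs flow p/I1)
bond 1 →J3  (only one effort-in slot at J3)
bond 0 →J2  (only one effort-in slot at J2)
bond 3 →J1  (J1 needs exactly one e-in)

bond 0 stroke→J2
bond 1 stroke→J3
bond 2 stroke→Sf1
bond 3 stroke→J1
bond 4 stroke→I1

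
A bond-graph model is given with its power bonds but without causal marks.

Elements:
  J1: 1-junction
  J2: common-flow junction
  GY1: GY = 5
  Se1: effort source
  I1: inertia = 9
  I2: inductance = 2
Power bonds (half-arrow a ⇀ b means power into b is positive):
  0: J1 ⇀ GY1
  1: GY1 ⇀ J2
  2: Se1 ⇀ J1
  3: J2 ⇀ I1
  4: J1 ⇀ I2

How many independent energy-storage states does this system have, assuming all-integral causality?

2  (I1, I2 all integral)

bond 2 stroke at J1  (Se1: effort source, stroke at far end)
bond 3 stroke at I1  (prefer integral on I1)
bond 1 stroke at J2  (1-jn J2 has f-setter on 3)
bond 0 stroke at J1  (GY1: gyrator matches bond 1)
bond 4 stroke at I2  (only one flow-in slot at J1)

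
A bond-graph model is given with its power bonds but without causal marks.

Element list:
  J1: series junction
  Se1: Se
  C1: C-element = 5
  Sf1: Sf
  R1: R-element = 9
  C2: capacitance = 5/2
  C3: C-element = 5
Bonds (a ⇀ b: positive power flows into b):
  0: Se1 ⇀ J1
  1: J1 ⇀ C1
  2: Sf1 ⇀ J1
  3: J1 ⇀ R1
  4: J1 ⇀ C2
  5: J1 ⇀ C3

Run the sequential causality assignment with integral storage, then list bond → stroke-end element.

β0 stroke→J1  (Se1: effort source, stroke at far end)
β2 stroke→Sf1  (Sf1: flow source, stroke at near end)
β1 stroke→J1  (common-f at J1 fixed by 2)
β3 stroke→J1  (1-jn J1 has f-setter on 2)
β4 stroke→J1  (common-f at J1 fixed by 2)
β5 stroke→J1  (J1 flow already set via bond 2)

bond 0 stroke at J1
bond 1 stroke at J1
bond 2 stroke at Sf1
bond 3 stroke at J1
bond 4 stroke at J1
bond 5 stroke at J1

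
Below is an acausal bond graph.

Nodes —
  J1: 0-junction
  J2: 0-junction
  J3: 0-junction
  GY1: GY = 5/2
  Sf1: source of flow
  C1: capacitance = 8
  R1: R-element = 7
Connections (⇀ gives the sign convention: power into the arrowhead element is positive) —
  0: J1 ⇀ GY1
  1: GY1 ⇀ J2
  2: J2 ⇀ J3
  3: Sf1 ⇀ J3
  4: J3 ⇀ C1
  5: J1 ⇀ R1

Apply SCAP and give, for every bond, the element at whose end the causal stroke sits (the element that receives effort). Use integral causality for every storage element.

#0 →GY1
#1 →GY1
#2 →J2
#3 →Sf1
#4 →J3
#5 →J1

b3 →Sf1  (Sf1: flow source, stroke at near end)
b4 →J3  (prefer integral on C1)
b2 →J2  (0-jn J3 has e-setter on 4)
b1 →GY1  (common-e at J2 fixed by 2)
b0 →GY1  (GY1 both-in/both-out from 1)
b5 →J1  (only one effort-in slot at J1)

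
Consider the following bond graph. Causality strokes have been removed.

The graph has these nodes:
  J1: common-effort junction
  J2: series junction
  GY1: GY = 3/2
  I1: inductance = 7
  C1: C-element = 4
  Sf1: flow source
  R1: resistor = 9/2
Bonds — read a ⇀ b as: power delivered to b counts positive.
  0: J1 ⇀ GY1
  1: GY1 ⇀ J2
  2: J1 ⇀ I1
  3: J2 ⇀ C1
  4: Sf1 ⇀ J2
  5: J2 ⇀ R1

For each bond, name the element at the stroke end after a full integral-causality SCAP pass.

b4 stroke at Sf1  (Sf1 fixes flow; stroke at Sf1)
b1 stroke at J2  (J2: bond 4 brought flow, rest push out)
b3 stroke at J2  (J2: bond 4 brought flow, rest push out)
b5 stroke at J2  (J2 flow already set via bond 4)
b0 stroke at J1  (GY1 both-in/both-out from 1)
b2 stroke at I1  (common-e at J1 fixed by 0)

β0 →J1
β1 →J2
β2 →I1
β3 →J2
β4 →Sf1
β5 →J2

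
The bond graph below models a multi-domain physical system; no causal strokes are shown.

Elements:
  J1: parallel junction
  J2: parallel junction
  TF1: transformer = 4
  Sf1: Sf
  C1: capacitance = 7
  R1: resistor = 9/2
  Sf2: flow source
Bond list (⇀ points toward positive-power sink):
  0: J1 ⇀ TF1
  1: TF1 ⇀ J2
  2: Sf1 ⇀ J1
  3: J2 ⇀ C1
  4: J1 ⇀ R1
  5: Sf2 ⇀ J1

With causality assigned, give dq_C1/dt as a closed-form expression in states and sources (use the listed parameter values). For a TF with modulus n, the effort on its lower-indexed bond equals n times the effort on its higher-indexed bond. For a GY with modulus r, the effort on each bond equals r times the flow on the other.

dq_C1/dt = 4*F_Sf1 + 4*F_Sf2 - 32*q_C1/63

bond 2 stroke at Sf1  (Sf1 fixes flow; stroke at Sf1)
bond 5 stroke at Sf2  (Sf2 (Sf) sets flow on bond)
bond 3 stroke at J2  (C1 integral (e out))
bond 1 stroke at TF1  (0-jn J2 has e-setter on 3)
bond 0 stroke at J1  (TF1 one-in-one-out from 1)
bond 4 stroke at R1  (0-jn J1 has e-setter on 0)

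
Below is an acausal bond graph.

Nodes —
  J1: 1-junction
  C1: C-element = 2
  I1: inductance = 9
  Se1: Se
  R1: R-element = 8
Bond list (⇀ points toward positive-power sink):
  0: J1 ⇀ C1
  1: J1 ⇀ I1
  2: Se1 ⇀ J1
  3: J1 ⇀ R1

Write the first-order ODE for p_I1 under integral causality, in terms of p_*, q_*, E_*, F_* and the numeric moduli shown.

b2 |J1  (Se1: effort source, stroke at far end)
b0 |J1  (C1: C, integral causality)
b1 |I1  (I1 outputs flow p/I1)
b3 |J1  (J1: bond 1 brought flow, rest push out)

dp_I1/dt = E_Se1 - 8*p_I1/9 - q_C1/2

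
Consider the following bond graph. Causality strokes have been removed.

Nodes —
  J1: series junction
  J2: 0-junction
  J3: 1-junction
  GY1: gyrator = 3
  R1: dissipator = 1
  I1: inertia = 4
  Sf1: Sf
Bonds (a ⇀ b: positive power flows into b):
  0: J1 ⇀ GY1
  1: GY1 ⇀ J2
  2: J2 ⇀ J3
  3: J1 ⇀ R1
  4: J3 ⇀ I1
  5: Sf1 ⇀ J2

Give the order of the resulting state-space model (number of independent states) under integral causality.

b5 stroke at Sf1  (source Sf1 imposes f)
b4 stroke at I1  (prefer integral on I1)
b2 stroke at J3  (1-jn J3 has f-setter on 4)
b1 stroke at J2  (only one effort-in slot at J2)
b0 stroke at J1  (through GY1, causality inverts; strokes same side of GY1)
b3 stroke at R1  (J1 needs exactly one f-in)

1  (I1 all integral)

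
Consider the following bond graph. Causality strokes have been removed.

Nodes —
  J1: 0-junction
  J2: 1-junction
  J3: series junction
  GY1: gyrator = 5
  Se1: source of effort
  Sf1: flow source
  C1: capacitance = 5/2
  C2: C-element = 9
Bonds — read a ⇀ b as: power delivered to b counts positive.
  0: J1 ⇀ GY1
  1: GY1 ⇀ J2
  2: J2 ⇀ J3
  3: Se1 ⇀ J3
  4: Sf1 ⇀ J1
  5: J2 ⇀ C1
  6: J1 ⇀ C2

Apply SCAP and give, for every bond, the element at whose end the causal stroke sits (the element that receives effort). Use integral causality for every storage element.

#0 stroke→GY1
#1 stroke→GY1
#2 stroke→J2
#3 stroke→J3
#4 stroke→Sf1
#5 stroke→J2
#6 stroke→J1

bond 3 stroke→J3  (Se1: effort source, stroke at far end)
bond 4 stroke→Sf1  (Sf1 fixes flow; stroke at Sf1)
bond 2 stroke→J2  (closing 1-jn rule on J3)
bond 5 stroke→J2  (C1 outputs effort q/C1)
bond 1 stroke→GY1  (J2: last free bond brings flow in)
bond 0 stroke→GY1  (GY1 both-in/both-out from 1)
bond 6 stroke→J1  (only one effort-in slot at J1)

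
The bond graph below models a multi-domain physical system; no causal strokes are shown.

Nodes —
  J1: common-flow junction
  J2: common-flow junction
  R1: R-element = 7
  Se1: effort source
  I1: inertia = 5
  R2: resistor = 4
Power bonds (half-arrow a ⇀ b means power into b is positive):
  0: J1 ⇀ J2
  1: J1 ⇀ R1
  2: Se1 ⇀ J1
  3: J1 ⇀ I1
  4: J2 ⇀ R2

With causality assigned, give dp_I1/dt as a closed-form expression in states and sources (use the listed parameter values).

dp_I1/dt = E_Se1 - 11*p_I1/5

bond 2 stroke→J1  (Se1 fixes effort; stroke away)
bond 3 stroke→I1  (I1: I, integral causality)
bond 0 stroke→J1  (J1 flow already set via bond 3)
bond 1 stroke→J1  (1-jn J1 has f-setter on 3)
bond 4 stroke→J2  (common-f at J2 fixed by 0)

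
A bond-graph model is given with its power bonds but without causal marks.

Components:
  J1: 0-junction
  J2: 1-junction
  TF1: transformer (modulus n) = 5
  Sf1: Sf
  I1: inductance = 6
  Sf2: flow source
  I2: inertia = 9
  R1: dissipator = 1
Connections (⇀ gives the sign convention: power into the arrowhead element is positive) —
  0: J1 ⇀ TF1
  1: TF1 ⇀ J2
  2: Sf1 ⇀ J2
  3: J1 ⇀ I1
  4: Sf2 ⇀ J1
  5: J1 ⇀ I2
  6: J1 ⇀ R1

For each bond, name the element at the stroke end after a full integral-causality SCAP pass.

bond 2 stroke→Sf1  (Sf1 fixes flow; stroke at Sf1)
bond 4 stroke→Sf2  (Sf2 (Sf) sets flow on bond)
bond 1 stroke→J2  (common-f at J2 fixed by 2)
bond 0 stroke→TF1  (TF TF1: opposite of bond 1)
bond 3 stroke→I1  (I1 outputs flow p/I1)
bond 5 stroke→I2  (I2: I, integral causality)
bond 6 stroke→J1  (only one effort-in slot at J1)

b0 stroke→TF1
b1 stroke→J2
b2 stroke→Sf1
b3 stroke→I1
b4 stroke→Sf2
b5 stroke→I2
b6 stroke→J1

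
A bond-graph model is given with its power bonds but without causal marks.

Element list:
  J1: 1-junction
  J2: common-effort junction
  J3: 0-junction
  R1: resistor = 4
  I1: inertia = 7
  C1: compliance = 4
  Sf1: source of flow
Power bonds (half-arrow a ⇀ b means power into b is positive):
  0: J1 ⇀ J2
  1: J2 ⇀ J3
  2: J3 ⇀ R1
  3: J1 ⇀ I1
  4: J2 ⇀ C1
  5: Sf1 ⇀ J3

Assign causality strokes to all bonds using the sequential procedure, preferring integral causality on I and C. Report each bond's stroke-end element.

β0 →J1
β1 →J3
β2 →R1
β3 →I1
β4 →J2
β5 →Sf1

bond 5 stroke→Sf1  (Sf1: flow source, stroke at near end)
bond 3 stroke→I1  (prefer integral on I1)
bond 0 stroke→J1  (1-jn J1 has f-setter on 3)
bond 4 stroke→J2  (prefer integral on C1)
bond 1 stroke→J3  (J2 effort already set via bond 4)
bond 2 stroke→R1  (J3 effort already set via bond 1)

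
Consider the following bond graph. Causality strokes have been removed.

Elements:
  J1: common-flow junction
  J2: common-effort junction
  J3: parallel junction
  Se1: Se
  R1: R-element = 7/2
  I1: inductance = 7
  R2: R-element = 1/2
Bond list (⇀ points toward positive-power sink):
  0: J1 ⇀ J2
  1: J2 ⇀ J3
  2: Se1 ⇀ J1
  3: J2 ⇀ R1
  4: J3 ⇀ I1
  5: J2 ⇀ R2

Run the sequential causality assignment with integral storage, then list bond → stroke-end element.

b0 stroke at J2
b1 stroke at J3
b2 stroke at J1
b3 stroke at R1
b4 stroke at I1
b5 stroke at R2

β2 stroke→J1  (Se1 (Se) sets effort on bond)
β0 stroke→J2  (closing 1-jn rule on J1)
β1 stroke→J3  (0-jn J2 has e-setter on 0)
β3 stroke→R1  (common-e at J2 fixed by 0)
β5 stroke→R2  (common-e at J2 fixed by 0)
β4 stroke→I1  (common-e at J3 fixed by 1)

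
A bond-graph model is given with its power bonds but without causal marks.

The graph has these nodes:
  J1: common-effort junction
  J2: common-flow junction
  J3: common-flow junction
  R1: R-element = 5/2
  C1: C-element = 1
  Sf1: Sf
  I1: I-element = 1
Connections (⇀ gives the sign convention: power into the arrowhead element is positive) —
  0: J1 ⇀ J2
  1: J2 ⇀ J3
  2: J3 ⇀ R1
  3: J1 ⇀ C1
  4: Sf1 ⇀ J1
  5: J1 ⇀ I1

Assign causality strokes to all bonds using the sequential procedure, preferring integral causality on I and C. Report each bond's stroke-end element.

bond 0 →J2
bond 1 →J3
bond 2 →R1
bond 3 →J1
bond 4 →Sf1
bond 5 →I1

b4 stroke→Sf1  (Sf1 (Sf) sets flow on bond)
b3 stroke→J1  (C1: C, integral causality)
b0 stroke→J2  (J1: bond 3 brought effort, rest push out)
b5 stroke→I1  (J1 effort already set via bond 3)
b1 stroke→J3  (closing 1-jn rule on J2)
b2 stroke→R1  (closing 1-jn rule on J3)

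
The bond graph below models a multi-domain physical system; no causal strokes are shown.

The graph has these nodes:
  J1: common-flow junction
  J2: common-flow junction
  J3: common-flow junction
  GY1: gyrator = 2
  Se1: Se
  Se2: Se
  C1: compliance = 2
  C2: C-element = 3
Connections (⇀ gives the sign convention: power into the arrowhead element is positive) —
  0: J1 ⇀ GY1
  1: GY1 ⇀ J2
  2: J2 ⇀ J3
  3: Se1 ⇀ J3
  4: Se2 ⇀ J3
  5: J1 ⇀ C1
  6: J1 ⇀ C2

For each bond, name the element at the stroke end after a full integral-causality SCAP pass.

b0 stroke at GY1
b1 stroke at GY1
b2 stroke at J2
b3 stroke at J3
b4 stroke at J3
b5 stroke at J1
b6 stroke at J1

#3 stroke→J3  (Se1 (Se) sets effort on bond)
#4 stroke→J3  (Se2: effort source, stroke at far end)
#2 stroke→J2  (only one flow-in slot at J3)
#1 stroke→GY1  (J2 needs exactly one f-in)
#0 stroke→GY1  (GY1 both-in/both-out from 1)
#5 stroke→J1  (J1: bond 0 brought flow, rest push out)
#6 stroke→J1  (1-jn J1 has f-setter on 0)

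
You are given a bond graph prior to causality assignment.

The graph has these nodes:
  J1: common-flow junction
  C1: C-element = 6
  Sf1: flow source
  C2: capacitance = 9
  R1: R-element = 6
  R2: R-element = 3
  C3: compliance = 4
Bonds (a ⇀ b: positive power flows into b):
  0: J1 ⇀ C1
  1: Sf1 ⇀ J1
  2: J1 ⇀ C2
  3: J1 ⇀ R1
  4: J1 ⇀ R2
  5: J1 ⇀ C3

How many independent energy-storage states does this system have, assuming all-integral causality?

3  (C1, C2, C3 all integral)

#1 stroke→Sf1  (Sf1: flow source, stroke at near end)
#0 stroke→J1  (common-f at J1 fixed by 1)
#2 stroke→J1  (common-f at J1 fixed by 1)
#3 stroke→J1  (1-jn J1 has f-setter on 1)
#4 stroke→J1  (J1 flow already set via bond 1)
#5 stroke→J1  (J1: bond 1 brought flow, rest push out)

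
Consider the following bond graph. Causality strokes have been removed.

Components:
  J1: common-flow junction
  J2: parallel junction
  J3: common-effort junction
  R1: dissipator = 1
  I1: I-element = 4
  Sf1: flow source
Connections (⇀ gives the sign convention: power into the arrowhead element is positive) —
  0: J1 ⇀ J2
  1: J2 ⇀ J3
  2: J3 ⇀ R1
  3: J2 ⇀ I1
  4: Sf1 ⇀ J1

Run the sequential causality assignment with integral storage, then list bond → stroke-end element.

#4 stroke→Sf1  (Sf1 fixes flow; stroke at Sf1)
#0 stroke→J1  (common-f at J1 fixed by 4)
#3 stroke→I1  (I1: I, integral causality)
#1 stroke→J2  (closing 0-jn rule on J2)
#2 stroke→J3  (J3 needs exactly one e-in)

b0 stroke→J1
b1 stroke→J2
b2 stroke→J3
b3 stroke→I1
b4 stroke→Sf1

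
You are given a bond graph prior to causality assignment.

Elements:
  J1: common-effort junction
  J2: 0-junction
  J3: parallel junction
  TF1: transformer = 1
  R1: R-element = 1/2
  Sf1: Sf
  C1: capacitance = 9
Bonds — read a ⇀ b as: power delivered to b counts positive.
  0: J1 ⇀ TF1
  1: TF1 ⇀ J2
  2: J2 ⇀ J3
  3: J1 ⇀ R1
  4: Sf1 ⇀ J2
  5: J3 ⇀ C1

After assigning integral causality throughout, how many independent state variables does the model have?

bond 4 |Sf1  (Sf1 (Sf) sets flow on bond)
bond 5 |J3  (prefer integral on C1)
bond 2 |J2  (J3: bond 5 brought effort, rest push out)
bond 1 |TF1  (J2 effort already set via bond 2)
bond 0 |J1  (through TF1, causality passes straight; one stroke at TF1)
bond 3 |R1  (J1: bond 0 brought effort, rest push out)

1  (C1 all integral)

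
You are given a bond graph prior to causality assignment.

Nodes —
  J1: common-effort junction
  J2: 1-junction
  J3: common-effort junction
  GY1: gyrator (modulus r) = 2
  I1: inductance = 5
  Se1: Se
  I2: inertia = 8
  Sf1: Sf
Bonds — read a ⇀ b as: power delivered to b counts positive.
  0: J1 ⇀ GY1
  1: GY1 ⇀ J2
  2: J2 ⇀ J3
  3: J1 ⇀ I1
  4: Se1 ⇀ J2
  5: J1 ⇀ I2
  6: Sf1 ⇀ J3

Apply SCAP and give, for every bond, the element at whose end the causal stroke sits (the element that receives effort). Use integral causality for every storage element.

b0 stroke→J1
b1 stroke→J2
b2 stroke→J3
b3 stroke→I1
b4 stroke→J2
b5 stroke→I2
b6 stroke→Sf1

#4 →J2  (Se1 (Se) sets effort on bond)
#6 →Sf1  (Sf1 (Sf) sets flow on bond)
#2 →J3  (J3: last free bond brings effort in)
#1 →J2  (1-jn J2 has f-setter on 2)
#0 →J1  (GY1 both-in/both-out from 1)
#3 →I1  (J1 effort already set via bond 0)
#5 →I2  (J1 effort already set via bond 0)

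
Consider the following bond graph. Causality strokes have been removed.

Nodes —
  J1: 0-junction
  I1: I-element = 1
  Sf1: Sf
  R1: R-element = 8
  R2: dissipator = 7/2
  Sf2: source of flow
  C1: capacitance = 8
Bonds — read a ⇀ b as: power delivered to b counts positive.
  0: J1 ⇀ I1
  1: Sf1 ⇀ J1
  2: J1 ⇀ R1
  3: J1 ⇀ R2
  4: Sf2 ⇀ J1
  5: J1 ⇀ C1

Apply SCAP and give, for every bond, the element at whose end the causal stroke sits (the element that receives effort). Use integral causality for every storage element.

#0 stroke at I1
#1 stroke at Sf1
#2 stroke at R1
#3 stroke at R2
#4 stroke at Sf2
#5 stroke at J1

#1 stroke at Sf1  (Sf1 (Sf) sets flow on bond)
#4 stroke at Sf2  (Sf2 (Sf) sets flow on bond)
#0 stroke at I1  (prefer integral on I1)
#5 stroke at J1  (prefer integral on C1)
#2 stroke at R1  (J1: bond 5 brought effort, rest push out)
#3 stroke at R2  (0-jn J1 has e-setter on 5)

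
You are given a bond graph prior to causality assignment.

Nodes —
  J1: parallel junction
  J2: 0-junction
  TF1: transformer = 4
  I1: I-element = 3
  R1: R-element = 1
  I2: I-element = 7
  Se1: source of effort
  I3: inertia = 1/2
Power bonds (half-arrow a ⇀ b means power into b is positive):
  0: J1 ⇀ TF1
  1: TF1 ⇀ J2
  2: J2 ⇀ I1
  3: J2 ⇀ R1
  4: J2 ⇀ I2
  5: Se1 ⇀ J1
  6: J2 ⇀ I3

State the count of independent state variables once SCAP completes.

3  (I1, I2, I3 all integral)

bond 5 |J1  (Se1: effort source, stroke at far end)
bond 0 |TF1  (0-jn J1 has e-setter on 5)
bond 1 |J2  (TF1 one-in-one-out from 0)
bond 2 |I1  (J2 effort already set via bond 1)
bond 3 |R1  (J2: bond 1 brought effort, rest push out)
bond 4 |I2  (common-e at J2 fixed by 1)
bond 6 |I3  (J2 effort already set via bond 1)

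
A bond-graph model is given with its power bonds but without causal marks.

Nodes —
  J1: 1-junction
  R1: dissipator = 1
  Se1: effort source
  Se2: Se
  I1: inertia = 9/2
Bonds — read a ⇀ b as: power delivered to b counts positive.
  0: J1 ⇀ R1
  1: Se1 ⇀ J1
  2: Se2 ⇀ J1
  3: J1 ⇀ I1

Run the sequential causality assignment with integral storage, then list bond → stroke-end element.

#0 stroke at J1
#1 stroke at J1
#2 stroke at J1
#3 stroke at I1

β1 stroke at J1  (Se1 fixes effort; stroke away)
β2 stroke at J1  (source Se2 imposes e)
β3 stroke at I1  (I1: I, integral causality)
β0 stroke at J1  (J1 flow already set via bond 3)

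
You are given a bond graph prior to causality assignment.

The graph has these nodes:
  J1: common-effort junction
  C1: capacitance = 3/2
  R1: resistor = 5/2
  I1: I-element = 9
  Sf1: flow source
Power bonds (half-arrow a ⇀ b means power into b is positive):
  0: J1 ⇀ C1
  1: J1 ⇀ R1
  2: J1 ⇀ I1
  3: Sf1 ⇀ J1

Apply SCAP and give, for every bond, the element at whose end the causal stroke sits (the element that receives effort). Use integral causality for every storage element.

bond 3 →Sf1  (Sf1 fixes flow; stroke at Sf1)
bond 0 →J1  (prefer integral on C1)
bond 1 →R1  (J1: bond 0 brought effort, rest push out)
bond 2 →I1  (0-jn J1 has e-setter on 0)

β0 →J1
β1 →R1
β2 →I1
β3 →Sf1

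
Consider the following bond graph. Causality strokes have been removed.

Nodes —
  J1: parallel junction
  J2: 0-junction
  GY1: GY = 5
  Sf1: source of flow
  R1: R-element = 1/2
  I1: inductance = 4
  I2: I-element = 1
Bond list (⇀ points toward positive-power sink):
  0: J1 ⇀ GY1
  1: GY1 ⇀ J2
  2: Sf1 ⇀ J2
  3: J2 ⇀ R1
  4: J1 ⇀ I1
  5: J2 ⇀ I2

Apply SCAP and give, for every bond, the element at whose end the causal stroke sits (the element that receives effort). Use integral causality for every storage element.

#2 stroke at Sf1  (Sf1: flow source, stroke at near end)
#4 stroke at I1  (prefer integral on I1)
#0 stroke at J1  (J1 needs exactly one e-in)
#1 stroke at J2  (GY GY1: same side as bond 0)
#3 stroke at R1  (0-jn J2 has e-setter on 1)
#5 stroke at I2  (0-jn J2 has e-setter on 1)

β0 |J1
β1 |J2
β2 |Sf1
β3 |R1
β4 |I1
β5 |I2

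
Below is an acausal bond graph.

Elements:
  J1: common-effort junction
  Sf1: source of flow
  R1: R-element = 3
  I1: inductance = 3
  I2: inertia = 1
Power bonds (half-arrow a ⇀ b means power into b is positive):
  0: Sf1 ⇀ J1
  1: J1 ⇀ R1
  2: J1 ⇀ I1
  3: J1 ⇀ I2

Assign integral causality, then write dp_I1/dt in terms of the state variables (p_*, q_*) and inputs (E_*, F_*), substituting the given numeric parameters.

dp_I1/dt = 3*F_Sf1 - p_I1 - 3*p_I2

#0 stroke→Sf1  (Sf1 fixes flow; stroke at Sf1)
#2 stroke→I1  (I1 integral (f out))
#3 stroke→I2  (I2 integral (f out))
#1 stroke→J1  (closing 0-jn rule on J1)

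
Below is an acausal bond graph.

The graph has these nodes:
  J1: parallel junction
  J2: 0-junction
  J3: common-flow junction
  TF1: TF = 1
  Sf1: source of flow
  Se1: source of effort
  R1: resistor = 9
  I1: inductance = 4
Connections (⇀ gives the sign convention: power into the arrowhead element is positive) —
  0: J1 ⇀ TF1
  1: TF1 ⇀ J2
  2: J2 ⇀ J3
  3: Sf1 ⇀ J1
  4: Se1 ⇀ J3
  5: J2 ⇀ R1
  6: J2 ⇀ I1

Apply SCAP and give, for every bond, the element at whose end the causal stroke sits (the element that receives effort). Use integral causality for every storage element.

b0 stroke→J1
b1 stroke→TF1
b2 stroke→J2
b3 stroke→Sf1
b4 stroke→J3
b5 stroke→R1
b6 stroke→I1

#3 |Sf1  (Sf1: flow source, stroke at near end)
#4 |J3  (Se1 (Se) sets effort on bond)
#0 |J1  (only one effort-in slot at J1)
#2 |J2  (only one flow-in slot at J3)
#1 |TF1  (through TF1, causality passes straight; one stroke at TF1)
#5 |R1  (J2: bond 2 brought effort, rest push out)
#6 |I1  (0-jn J2 has e-setter on 2)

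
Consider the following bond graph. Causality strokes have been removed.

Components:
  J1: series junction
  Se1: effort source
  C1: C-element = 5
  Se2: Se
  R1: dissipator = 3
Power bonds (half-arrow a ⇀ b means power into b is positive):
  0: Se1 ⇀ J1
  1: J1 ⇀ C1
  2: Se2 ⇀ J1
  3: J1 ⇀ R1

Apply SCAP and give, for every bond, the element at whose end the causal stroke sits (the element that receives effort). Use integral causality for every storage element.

b0 stroke at J1
b1 stroke at J1
b2 stroke at J1
b3 stroke at R1

#0 stroke at J1  (Se1 fixes effort; stroke away)
#2 stroke at J1  (Se2 fixes effort; stroke away)
#1 stroke at J1  (C1 integral (e out))
#3 stroke at R1  (closing 1-jn rule on J1)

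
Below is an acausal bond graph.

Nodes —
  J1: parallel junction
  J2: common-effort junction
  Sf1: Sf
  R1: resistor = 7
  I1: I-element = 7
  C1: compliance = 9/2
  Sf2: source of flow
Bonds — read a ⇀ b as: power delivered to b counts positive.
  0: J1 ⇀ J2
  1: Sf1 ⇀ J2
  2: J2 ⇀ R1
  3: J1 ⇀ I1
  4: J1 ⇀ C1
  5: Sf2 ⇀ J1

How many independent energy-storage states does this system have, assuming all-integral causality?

b1 stroke→Sf1  (Sf1 (Sf) sets flow on bond)
b5 stroke→Sf2  (Sf2 fixes flow; stroke at Sf2)
b3 stroke→I1  (prefer integral on I1)
b4 stroke→J1  (C1: C, integral causality)
b0 stroke→J2  (J1: bond 4 brought effort, rest push out)
b2 stroke→R1  (J2: bond 0 brought effort, rest push out)

2  (C1, I1 all integral)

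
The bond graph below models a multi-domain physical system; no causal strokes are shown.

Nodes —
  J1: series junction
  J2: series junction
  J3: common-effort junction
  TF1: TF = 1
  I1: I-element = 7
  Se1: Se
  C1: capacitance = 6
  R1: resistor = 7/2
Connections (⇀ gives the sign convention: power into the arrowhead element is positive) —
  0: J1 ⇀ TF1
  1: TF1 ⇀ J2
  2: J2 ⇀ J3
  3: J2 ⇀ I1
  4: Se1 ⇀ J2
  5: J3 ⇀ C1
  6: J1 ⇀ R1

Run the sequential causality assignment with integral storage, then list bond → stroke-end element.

b4 stroke at J2  (Se1 (Se) sets effort on bond)
b3 stroke at I1  (I1: I, integral causality)
b1 stroke at J2  (J2 flow already set via bond 3)
b2 stroke at J2  (1-jn J2 has f-setter on 3)
b5 stroke at J3  (closing 0-jn rule on J3)
b0 stroke at TF1  (TF1: transformer flips bond 1)
b6 stroke at J1  (common-f at J1 fixed by 0)

#0 →TF1
#1 →J2
#2 →J2
#3 →I1
#4 →J2
#5 →J3
#6 →J1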